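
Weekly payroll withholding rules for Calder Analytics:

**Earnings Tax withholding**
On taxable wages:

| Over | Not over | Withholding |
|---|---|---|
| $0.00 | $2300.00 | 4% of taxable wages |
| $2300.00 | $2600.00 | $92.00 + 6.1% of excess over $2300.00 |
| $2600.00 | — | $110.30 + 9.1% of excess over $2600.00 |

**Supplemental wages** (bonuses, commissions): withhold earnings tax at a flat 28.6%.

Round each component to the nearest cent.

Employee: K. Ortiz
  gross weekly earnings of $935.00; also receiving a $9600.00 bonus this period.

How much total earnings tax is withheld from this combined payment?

Earnings Tax: taxable = $935.00
  4% × $935.00 = $37.40
Supplemental (28.6% flat on bonus): 28.6% × $9600.00 = $2745.60
Total earnings tax: $37.40 + $2745.60 = $2783.00

$2783.00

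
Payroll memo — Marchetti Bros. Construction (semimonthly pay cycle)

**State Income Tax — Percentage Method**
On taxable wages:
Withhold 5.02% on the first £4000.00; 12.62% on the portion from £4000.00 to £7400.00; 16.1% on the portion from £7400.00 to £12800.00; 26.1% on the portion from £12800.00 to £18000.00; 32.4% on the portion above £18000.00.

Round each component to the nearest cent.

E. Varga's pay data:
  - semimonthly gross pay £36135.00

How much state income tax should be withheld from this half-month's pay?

State Income Tax: taxable = £36135.00
  £2856.48 + 32.4% × (£36135.00 − £18000.00) = £2856.48 + 32.4% × £18135.00 = £8732.22

£8732.22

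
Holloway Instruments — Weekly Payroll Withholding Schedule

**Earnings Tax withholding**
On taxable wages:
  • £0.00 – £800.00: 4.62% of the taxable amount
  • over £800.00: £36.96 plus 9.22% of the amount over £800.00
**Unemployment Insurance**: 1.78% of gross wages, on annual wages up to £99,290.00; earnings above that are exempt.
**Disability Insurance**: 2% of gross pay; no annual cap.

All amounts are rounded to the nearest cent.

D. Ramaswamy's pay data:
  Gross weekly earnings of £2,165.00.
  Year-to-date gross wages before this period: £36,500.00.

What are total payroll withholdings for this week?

Earnings Tax: taxable = £2,165.00
  £36.96 + 9.22% × (£2,165.00 − £800.00) = £36.96 + 9.22% × £1,365.00 = £162.81
Unemployment Insurance: 1.78% × £2,165.00 = £38.54
Disability Insurance: 2% × £2,165.00 = £43.30
Total: £162.81 + £38.54 + £43.30 = £244.65

£244.65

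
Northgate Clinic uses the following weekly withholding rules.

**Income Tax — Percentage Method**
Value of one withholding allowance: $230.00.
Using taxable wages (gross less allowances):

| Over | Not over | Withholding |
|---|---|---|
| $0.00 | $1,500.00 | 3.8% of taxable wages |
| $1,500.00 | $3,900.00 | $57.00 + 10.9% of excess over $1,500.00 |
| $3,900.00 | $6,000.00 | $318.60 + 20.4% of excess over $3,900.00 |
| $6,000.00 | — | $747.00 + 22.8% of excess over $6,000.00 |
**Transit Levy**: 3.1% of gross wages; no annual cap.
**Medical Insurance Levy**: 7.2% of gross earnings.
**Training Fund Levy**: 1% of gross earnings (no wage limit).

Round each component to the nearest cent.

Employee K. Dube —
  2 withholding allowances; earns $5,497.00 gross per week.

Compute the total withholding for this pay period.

Income Tax: taxable = $5,497.00 − 2×$230.00 = $5,037.00
  $318.60 + 20.4% × ($5,037.00 − $3,900.00) = $318.60 + 20.4% × $1,137.00 = $550.55
Transit Levy: 3.1% × $5,497.00 = $170.41
Medical Insurance Levy: 7.2% × $5,497.00 = $395.78
Training Fund Levy: 1% × $5,497.00 = $54.97
Total: $550.55 + $170.41 + $395.78 + $54.97 = $1,171.71

$1,171.71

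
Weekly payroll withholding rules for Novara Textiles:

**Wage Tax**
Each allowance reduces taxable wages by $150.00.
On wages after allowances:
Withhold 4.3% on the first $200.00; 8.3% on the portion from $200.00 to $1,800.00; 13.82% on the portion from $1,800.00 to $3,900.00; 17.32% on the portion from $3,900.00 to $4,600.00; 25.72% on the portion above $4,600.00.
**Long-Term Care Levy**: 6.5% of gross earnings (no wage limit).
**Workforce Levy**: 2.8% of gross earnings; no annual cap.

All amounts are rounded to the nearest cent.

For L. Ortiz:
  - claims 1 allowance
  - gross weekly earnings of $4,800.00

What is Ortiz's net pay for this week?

$3,787.88

Wage Tax: taxable = $4,800.00 − 1×$150.00 = $4,650.00
  $552.86 + 25.72% × ($4,650.00 − $4,600.00) = $552.86 + 25.72% × $50.00 = $565.72
Long-Term Care Levy: 6.5% × $4,800.00 = $312.00
Workforce Levy: 2.8% × $4,800.00 = $134.40
Total withheld: $565.72 + $312.00 + $134.40 = $1,012.12
Net pay: $4,800.00 − $1,012.12 = $3,787.88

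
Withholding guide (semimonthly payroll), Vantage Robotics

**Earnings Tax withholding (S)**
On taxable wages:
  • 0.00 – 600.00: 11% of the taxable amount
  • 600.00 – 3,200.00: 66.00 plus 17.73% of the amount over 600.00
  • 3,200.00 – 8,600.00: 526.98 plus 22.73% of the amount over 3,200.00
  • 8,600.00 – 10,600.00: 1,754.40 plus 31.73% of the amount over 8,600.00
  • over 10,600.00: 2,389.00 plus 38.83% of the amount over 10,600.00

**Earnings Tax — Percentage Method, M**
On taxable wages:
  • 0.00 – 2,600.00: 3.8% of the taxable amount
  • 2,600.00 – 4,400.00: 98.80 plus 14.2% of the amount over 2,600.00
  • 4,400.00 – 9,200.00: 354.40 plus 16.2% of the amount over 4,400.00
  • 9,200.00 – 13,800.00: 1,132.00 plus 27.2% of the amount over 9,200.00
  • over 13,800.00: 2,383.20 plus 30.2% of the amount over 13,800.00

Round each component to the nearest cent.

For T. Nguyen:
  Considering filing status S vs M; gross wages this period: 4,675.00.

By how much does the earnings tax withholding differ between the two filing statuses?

463.30

Earnings Tax (S): taxable = 4,675.00
  526.98 + 22.73% × (4,675.00 − 3,200.00) = 526.98 + 22.73% × 1,475.00 = 862.25
Earnings Tax (M): taxable = 4,675.00
  354.40 + 16.2% × (4,675.00 − 4,400.00) = 354.40 + 16.2% × 275.00 = 398.95
Difference: |862.25 − 398.95| = 463.30 (higher under S)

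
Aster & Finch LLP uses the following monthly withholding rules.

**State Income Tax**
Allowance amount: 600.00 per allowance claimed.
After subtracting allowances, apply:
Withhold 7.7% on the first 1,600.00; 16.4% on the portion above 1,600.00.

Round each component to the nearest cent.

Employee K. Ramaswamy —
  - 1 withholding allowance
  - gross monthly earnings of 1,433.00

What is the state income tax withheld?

64.14

State Income Tax: taxable = 1,433.00 − 1×600.00 = 833.00
  7.7% × 833.00 = 64.14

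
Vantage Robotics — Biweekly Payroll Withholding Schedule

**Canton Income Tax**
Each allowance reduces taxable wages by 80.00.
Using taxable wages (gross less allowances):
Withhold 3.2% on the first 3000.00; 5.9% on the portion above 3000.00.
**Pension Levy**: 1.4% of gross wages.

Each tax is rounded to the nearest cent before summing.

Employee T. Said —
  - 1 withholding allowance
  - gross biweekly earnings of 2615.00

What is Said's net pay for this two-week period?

Canton Income Tax: taxable = 2615.00 − 1×80.00 = 2535.00
  3.2% × 2535.00 = 81.12
Pension Levy: 1.4% × 2615.00 = 36.61
Total withheld: 81.12 + 36.61 = 117.73
Net pay: 2615.00 − 117.73 = 2497.27

2497.27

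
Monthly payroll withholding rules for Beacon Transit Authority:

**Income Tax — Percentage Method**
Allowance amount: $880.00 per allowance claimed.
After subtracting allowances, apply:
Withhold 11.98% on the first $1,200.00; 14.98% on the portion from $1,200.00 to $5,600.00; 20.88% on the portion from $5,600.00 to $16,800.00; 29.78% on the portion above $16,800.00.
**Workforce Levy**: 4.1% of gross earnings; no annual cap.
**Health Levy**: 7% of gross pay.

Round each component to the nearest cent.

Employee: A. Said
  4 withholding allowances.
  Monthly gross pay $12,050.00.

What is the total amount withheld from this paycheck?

Income Tax: taxable = $12,050.00 − 4×$880.00 = $8,530.00
  $802.88 + 20.88% × ($8,530.00 − $5,600.00) = $802.88 + 20.88% × $2,930.00 = $1,414.66
Workforce Levy: 4.1% × $12,050.00 = $494.05
Health Levy: 7% × $12,050.00 = $843.50
Total: $1,414.66 + $494.05 + $843.50 = $2,752.21

$2,752.21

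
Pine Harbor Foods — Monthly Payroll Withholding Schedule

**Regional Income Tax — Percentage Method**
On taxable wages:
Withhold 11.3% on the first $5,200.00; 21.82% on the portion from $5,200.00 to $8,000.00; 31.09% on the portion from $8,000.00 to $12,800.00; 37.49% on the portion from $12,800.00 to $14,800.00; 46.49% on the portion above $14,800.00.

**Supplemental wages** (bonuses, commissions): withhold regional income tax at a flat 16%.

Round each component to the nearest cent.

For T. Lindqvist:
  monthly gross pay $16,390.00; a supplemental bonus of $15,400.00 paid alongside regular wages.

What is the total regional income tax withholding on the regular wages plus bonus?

Regional Income Tax: taxable = $16,390.00
  $3,440.68 + 46.49% × ($16,390.00 − $14,800.00) = $3,440.68 + 46.49% × $1,590.00 = $4,179.87
Supplemental (16% flat on bonus): 16% × $15,400.00 = $2,464.00
Total regional income tax: $4,179.87 + $2,464.00 = $6,643.87

$6,643.87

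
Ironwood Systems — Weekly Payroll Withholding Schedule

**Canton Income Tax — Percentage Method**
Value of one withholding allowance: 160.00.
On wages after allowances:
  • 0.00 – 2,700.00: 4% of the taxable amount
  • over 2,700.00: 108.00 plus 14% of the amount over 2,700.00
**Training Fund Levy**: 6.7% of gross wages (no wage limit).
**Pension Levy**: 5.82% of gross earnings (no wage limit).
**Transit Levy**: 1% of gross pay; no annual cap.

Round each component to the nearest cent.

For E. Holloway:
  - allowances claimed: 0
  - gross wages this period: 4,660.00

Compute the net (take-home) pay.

Canton Income Tax: taxable = 4,660.00
  108.00 + 14% × (4,660.00 − 2,700.00) = 108.00 + 14% × 1,960.00 = 382.40
Training Fund Levy: 6.7% × 4,660.00 = 312.22
Pension Levy: 5.82% × 4,660.00 = 271.21
Transit Levy: 1% × 4,660.00 = 46.60
Total withheld: 382.40 + 312.22 + 271.21 + 46.60 = 1,012.43
Net pay: 4,660.00 − 1,012.43 = 3,647.57

3,647.57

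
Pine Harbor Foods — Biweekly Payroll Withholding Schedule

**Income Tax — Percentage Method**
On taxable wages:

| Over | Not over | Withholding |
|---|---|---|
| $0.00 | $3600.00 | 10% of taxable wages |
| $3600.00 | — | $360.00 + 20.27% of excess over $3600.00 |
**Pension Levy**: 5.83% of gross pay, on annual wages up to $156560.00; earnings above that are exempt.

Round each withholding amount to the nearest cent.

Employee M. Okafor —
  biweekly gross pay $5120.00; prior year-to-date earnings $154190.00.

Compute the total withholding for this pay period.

$806.27

Income Tax: taxable = $5120.00
  $360.00 + 20.27% × ($5120.00 − $3600.00) = $360.00 + 20.27% × $1520.00 = $668.10
Pension Levy: cap $156560.00 − YTD $154190.00 = $2370.00 subject; 5.83% × $2370.00 = $138.17
Total: $668.10 + $138.17 = $806.27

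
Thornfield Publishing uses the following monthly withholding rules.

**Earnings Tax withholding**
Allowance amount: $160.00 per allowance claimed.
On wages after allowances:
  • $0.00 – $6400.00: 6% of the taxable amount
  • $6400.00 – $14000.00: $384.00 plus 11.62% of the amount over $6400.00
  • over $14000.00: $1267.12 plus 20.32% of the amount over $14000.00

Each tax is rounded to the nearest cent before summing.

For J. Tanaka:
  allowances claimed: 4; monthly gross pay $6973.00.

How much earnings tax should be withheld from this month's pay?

$379.98

Earnings Tax: taxable = $6973.00 − 4×$160.00 = $6333.00
  6% × $6333.00 = $379.98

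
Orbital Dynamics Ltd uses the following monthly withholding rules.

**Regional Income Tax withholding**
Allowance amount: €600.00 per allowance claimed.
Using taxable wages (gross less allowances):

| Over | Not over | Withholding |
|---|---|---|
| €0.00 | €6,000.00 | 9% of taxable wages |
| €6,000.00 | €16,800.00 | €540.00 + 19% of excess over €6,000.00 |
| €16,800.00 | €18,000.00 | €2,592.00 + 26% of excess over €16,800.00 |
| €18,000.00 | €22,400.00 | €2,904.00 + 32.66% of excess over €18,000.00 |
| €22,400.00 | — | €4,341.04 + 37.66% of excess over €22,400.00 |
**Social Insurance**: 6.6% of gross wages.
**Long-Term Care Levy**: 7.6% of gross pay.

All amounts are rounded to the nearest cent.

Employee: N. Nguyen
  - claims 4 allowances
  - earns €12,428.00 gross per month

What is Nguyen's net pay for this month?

€9,357.90

Regional Income Tax: taxable = €12,428.00 − 4×€600.00 = €10,028.00
  €540.00 + 19% × (€10,028.00 − €6,000.00) = €540.00 + 19% × €4,028.00 = €1,305.32
Social Insurance: 6.6% × €12,428.00 = €820.25
Long-Term Care Levy: 7.6% × €12,428.00 = €944.53
Total withheld: €1,305.32 + €820.25 + €944.53 = €3,070.10
Net pay: €12,428.00 − €3,070.10 = €9,357.90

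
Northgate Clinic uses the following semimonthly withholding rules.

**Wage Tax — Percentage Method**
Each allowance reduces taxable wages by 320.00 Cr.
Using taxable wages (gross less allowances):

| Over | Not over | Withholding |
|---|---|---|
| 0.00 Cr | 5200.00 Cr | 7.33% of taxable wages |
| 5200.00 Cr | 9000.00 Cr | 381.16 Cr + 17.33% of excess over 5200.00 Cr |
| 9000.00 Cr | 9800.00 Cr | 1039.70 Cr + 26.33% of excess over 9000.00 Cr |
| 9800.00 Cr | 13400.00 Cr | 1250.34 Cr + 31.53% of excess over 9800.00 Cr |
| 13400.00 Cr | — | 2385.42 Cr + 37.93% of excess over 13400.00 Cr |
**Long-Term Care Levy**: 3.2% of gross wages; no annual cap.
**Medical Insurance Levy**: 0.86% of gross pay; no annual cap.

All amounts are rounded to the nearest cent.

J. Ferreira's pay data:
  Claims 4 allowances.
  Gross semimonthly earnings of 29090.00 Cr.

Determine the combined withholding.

Wage Tax: taxable = 29090.00 Cr − 4×320.00 Cr = 27810.00 Cr
  2385.42 Cr + 37.93% × (27810.00 Cr − 13400.00 Cr) = 2385.42 Cr + 37.93% × 14410.00 Cr = 7851.13 Cr
Long-Term Care Levy: 3.2% × 29090.00 Cr = 930.88 Cr
Medical Insurance Levy: 0.86% × 29090.00 Cr = 250.17 Cr
Total: 7851.13 Cr + 930.88 Cr + 250.17 Cr = 9032.18 Cr

9032.18 Cr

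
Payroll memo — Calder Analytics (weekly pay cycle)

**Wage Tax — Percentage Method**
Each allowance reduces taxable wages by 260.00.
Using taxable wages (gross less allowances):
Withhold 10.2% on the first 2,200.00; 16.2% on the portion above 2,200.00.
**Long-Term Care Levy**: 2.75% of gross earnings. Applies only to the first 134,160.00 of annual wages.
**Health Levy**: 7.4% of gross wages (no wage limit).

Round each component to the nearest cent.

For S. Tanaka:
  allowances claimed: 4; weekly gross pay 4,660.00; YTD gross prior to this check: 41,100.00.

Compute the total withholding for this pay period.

Wage Tax: taxable = 4,660.00 − 4×260.00 = 3,620.00
  224.40 + 16.2% × (3,620.00 − 2,200.00) = 224.40 + 16.2% × 1,420.00 = 454.44
Long-Term Care Levy: 2.75% × 4,660.00 = 128.15
Health Levy: 7.4% × 4,660.00 = 344.84
Total: 454.44 + 128.15 + 344.84 = 927.43

927.43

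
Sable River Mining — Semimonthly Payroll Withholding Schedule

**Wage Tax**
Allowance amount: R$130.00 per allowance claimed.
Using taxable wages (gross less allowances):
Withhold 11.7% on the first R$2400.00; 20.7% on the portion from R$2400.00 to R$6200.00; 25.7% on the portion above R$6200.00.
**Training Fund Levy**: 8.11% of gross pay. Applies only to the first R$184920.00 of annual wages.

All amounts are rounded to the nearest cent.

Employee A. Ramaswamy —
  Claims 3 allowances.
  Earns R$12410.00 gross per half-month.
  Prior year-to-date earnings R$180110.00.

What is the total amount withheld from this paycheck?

Wage Tax: taxable = R$12410.00 − 3×R$130.00 = R$12020.00
  R$1067.40 + 25.7% × (R$12020.00 − R$6200.00) = R$1067.40 + 25.7% × R$5820.00 = R$2563.14
Training Fund Levy: cap R$184920.00 − YTD R$180110.00 = R$4810.00 subject; 8.11% × R$4810.00 = R$390.09
Total: R$2563.14 + R$390.09 = R$2953.23

R$2953.23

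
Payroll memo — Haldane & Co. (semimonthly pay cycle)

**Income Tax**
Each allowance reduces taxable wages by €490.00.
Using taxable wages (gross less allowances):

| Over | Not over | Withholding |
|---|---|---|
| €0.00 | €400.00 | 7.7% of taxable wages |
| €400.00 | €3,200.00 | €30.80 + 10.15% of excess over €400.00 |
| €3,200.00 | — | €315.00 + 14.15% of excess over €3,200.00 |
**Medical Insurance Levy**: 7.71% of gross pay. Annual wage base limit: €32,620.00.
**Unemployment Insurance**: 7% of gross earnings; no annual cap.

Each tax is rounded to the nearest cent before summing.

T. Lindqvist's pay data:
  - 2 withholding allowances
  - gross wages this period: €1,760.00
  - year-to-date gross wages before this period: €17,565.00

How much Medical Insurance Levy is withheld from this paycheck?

€135.70

Medical Insurance Levy: 7.71% × €1,760.00 = €135.70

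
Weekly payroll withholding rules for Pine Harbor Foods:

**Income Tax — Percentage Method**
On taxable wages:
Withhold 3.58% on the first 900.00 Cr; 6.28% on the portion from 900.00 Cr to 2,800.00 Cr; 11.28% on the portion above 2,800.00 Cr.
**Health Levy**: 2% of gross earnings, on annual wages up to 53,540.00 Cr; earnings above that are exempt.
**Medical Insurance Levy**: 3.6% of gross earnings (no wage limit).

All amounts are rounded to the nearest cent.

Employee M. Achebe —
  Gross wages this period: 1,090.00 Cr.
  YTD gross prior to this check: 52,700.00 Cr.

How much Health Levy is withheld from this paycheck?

Health Levy: cap 53,540.00 Cr − YTD 52,700.00 Cr = 840.00 Cr subject; 2% × 840.00 Cr = 16.80 Cr

16.80 Cr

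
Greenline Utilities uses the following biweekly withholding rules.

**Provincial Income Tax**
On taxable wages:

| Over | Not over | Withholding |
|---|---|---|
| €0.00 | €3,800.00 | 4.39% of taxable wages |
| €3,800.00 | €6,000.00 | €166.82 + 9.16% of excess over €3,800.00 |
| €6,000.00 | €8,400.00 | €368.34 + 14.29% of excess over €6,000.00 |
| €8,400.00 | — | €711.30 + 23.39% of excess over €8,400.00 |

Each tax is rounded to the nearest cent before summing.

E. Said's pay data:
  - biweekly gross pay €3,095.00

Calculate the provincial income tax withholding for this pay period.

Provincial Income Tax: taxable = €3,095.00
  4.39% × €3,095.00 = €135.87

€135.87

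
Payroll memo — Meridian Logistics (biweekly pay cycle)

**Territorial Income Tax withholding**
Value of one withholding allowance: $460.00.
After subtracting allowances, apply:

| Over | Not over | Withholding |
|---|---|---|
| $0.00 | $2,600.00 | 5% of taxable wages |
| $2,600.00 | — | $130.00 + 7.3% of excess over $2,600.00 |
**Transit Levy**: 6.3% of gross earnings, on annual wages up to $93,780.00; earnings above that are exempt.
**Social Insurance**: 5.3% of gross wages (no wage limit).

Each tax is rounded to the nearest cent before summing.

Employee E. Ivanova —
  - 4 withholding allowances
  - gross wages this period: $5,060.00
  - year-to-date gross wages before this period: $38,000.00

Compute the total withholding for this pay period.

Territorial Income Tax: taxable = $5,060.00 − 4×$460.00 = $3,220.00
  $130.00 + 7.3% × ($3,220.00 − $2,600.00) = $130.00 + 7.3% × $620.00 = $175.26
Transit Levy: 6.3% × $5,060.00 = $318.78
Social Insurance: 5.3% × $5,060.00 = $268.18
Total: $175.26 + $318.78 + $268.18 = $762.22

$762.22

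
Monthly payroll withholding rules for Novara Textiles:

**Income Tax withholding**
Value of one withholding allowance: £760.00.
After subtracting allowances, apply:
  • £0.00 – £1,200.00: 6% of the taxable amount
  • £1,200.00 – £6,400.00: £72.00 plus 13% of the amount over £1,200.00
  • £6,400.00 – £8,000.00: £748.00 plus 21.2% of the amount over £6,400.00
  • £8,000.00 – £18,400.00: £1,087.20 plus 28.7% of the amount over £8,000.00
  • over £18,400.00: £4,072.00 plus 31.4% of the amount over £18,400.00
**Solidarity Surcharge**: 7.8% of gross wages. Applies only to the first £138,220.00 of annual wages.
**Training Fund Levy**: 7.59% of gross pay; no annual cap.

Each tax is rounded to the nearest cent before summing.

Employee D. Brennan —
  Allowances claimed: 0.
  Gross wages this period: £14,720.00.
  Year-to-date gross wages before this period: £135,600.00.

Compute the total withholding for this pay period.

Income Tax: taxable = £14,720.00
  £1,087.20 + 28.7% × (£14,720.00 − £8,000.00) = £1,087.20 + 28.7% × £6,720.00 = £3,015.84
Solidarity Surcharge: cap £138,220.00 − YTD £135,600.00 = £2,620.00 subject; 7.8% × £2,620.00 = £204.36
Training Fund Levy: 7.59% × £14,720.00 = £1,117.25
Total: £3,015.84 + £204.36 + £1,117.25 = £4,337.45

£4,337.45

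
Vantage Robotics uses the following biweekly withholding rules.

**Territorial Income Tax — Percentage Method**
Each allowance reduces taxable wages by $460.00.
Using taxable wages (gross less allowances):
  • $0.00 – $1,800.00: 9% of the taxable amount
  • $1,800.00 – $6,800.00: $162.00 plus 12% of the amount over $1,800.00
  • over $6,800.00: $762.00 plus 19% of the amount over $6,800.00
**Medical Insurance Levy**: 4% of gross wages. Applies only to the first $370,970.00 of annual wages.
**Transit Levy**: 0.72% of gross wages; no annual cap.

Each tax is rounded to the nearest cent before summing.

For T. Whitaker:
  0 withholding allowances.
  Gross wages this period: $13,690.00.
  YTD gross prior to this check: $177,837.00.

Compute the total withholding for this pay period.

$2,717.27

Territorial Income Tax: taxable = $13,690.00
  $762.00 + 19% × ($13,690.00 − $6,800.00) = $762.00 + 19% × $6,890.00 = $2,071.10
Medical Insurance Levy: 4% × $13,690.00 = $547.60
Transit Levy: 0.72% × $13,690.00 = $98.57
Total: $2,071.10 + $547.60 + $98.57 = $2,717.27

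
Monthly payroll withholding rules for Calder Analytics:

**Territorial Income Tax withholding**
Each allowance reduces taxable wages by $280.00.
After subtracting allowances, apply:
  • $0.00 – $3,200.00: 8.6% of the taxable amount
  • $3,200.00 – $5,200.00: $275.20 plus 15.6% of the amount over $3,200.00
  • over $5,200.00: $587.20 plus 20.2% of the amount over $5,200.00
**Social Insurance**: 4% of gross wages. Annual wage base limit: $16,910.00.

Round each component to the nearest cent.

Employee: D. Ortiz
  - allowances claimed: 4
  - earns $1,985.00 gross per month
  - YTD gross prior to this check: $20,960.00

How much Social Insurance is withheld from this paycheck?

Social Insurance: YTD $20,960.00 ≥ cap $16,910.00 → $0.00

$0.00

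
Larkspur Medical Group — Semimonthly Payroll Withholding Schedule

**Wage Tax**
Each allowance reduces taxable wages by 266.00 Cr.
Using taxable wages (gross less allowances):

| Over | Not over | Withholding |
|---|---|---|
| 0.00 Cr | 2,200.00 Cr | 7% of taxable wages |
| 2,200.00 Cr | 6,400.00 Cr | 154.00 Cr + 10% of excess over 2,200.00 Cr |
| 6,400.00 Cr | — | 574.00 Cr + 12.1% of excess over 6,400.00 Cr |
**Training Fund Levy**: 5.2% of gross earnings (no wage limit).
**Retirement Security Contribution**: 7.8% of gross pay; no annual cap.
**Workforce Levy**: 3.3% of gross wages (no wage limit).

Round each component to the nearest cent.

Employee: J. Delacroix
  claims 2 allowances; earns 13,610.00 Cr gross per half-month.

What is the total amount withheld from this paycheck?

3,600.47 Cr

Wage Tax: taxable = 13,610.00 Cr − 2×266.00 Cr = 13,078.00 Cr
  574.00 Cr + 12.1% × (13,078.00 Cr − 6,400.00 Cr) = 574.00 Cr + 12.1% × 6,678.00 Cr = 1,382.04 Cr
Training Fund Levy: 5.2% × 13,610.00 Cr = 707.72 Cr
Retirement Security Contribution: 7.8% × 13,610.00 Cr = 1,061.58 Cr
Workforce Levy: 3.3% × 13,610.00 Cr = 449.13 Cr
Total: 1,382.04 Cr + 707.72 Cr + 1,061.58 Cr + 449.13 Cr = 3,600.47 Cr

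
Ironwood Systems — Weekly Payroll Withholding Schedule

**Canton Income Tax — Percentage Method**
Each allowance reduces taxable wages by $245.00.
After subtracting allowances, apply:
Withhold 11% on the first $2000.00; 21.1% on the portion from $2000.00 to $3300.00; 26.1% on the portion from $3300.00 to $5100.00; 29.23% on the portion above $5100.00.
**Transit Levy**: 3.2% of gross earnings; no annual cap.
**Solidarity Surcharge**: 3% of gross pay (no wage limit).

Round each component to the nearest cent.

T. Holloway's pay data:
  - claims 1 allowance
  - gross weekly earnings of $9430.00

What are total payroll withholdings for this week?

$2742.81

Canton Income Tax: taxable = $9430.00 − 1×$245.00 = $9185.00
  $964.10 + 29.23% × ($9185.00 − $5100.00) = $964.10 + 29.23% × $4085.00 = $2158.15
Transit Levy: 3.2% × $9430.00 = $301.76
Solidarity Surcharge: 3% × $9430.00 = $282.90
Total: $2158.15 + $301.76 + $282.90 = $2742.81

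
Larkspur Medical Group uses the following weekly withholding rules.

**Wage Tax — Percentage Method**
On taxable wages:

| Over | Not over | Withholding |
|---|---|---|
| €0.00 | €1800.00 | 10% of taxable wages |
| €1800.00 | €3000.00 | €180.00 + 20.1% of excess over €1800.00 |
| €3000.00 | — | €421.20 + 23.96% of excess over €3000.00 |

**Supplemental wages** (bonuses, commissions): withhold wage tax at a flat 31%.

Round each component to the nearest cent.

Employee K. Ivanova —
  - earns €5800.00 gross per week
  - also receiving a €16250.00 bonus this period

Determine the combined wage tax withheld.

Wage Tax: taxable = €5800.00
  €421.20 + 23.96% × (€5800.00 − €3000.00) = €421.20 + 23.96% × €2800.00 = €1092.08
Supplemental (31% flat on bonus): 31% × €16250.00 = €5037.50
Total wage tax: €1092.08 + €5037.50 = €6129.58

€6129.58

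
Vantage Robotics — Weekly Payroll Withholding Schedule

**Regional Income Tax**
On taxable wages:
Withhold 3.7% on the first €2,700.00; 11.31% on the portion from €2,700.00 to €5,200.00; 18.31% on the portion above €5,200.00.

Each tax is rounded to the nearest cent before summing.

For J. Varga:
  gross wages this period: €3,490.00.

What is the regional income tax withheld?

€189.25

Regional Income Tax: taxable = €3,490.00
  €99.90 + 11.31% × (€3,490.00 − €2,700.00) = €99.90 + 11.31% × €790.00 = €189.25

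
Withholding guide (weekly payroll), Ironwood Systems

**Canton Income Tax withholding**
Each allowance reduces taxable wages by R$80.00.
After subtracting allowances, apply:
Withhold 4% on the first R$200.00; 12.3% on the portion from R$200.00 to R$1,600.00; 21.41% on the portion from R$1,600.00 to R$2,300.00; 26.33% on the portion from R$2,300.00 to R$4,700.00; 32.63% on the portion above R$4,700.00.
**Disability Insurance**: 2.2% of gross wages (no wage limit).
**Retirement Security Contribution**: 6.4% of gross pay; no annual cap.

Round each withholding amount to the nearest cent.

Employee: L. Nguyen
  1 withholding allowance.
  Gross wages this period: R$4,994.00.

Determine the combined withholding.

R$1,461.31

Canton Income Tax: taxable = R$4,994.00 − 1×R$80.00 = R$4,914.00
  R$961.99 + 32.63% × (R$4,914.00 − R$4,700.00) = R$961.99 + 32.63% × R$214.00 = R$1,031.82
Disability Insurance: 2.2% × R$4,994.00 = R$109.87
Retirement Security Contribution: 6.4% × R$4,994.00 = R$319.62
Total: R$1,031.82 + R$109.87 + R$319.62 = R$1,461.31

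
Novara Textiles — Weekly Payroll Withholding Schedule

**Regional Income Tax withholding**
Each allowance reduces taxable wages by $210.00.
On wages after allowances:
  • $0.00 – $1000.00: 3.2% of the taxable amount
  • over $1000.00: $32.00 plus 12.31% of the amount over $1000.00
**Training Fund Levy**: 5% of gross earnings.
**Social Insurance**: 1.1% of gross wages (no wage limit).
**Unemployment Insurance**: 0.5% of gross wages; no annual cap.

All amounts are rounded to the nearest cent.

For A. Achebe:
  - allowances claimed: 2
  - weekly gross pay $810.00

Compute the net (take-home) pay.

Regional Income Tax: taxable = $810.00 − 2×$210.00 = $390.00
  3.2% × $390.00 = $12.48
Training Fund Levy: 5% × $810.00 = $40.50
Social Insurance: 1.1% × $810.00 = $8.91
Unemployment Insurance: 0.5% × $810.00 = $4.05
Total withheld: $12.48 + $40.50 + $8.91 + $4.05 = $65.94
Net pay: $810.00 − $65.94 = $744.06

$744.06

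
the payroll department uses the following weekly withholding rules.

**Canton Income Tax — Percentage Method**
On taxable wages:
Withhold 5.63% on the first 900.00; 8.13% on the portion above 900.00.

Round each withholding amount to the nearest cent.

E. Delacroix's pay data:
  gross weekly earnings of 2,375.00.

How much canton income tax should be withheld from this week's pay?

170.59

Canton Income Tax: taxable = 2,375.00
  50.67 + 8.13% × (2,375.00 − 900.00) = 50.67 + 8.13% × 1,475.00 = 170.59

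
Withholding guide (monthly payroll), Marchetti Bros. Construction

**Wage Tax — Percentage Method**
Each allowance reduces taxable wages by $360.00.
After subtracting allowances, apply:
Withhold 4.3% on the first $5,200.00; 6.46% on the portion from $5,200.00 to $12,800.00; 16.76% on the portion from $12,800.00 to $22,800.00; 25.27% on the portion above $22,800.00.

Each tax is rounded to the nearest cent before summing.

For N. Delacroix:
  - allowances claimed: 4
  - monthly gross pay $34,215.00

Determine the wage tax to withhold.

$4,911.24

Wage Tax: taxable = $34,215.00 − 4×$360.00 = $32,775.00
  $2,390.56 + 25.27% × ($32,775.00 − $22,800.00) = $2,390.56 + 25.27% × $9,975.00 = $4,911.24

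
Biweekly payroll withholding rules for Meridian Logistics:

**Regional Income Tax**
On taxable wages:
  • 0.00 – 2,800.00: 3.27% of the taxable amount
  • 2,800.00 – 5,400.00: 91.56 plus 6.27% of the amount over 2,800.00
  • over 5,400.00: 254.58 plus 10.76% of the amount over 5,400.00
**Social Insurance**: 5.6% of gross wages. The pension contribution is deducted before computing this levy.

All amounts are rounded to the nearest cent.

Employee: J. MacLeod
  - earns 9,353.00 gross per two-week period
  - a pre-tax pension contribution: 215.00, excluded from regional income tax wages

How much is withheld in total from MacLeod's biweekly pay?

Regional Income Tax: taxable = 9,353.00 − 215.00 = 9,138.00
  254.58 + 10.76% × (9,138.00 − 5,400.00) = 254.58 + 10.76% × 3,738.00 = 656.79
Social Insurance: 5.6% × 9,138.00 = 511.73
Total: 656.79 + 511.73 = 1,168.52

1,168.52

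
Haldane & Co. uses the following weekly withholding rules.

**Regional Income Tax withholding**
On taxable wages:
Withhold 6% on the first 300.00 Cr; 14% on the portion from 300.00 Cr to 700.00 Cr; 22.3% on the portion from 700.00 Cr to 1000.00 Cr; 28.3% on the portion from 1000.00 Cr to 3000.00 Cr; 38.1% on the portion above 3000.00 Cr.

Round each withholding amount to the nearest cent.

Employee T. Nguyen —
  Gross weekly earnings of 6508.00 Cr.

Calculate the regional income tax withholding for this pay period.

Regional Income Tax: taxable = 6508.00 Cr
  706.90 Cr + 38.1% × (6508.00 Cr − 3000.00 Cr) = 706.90 Cr + 38.1% × 3508.00 Cr = 2043.45 Cr

2043.45 Cr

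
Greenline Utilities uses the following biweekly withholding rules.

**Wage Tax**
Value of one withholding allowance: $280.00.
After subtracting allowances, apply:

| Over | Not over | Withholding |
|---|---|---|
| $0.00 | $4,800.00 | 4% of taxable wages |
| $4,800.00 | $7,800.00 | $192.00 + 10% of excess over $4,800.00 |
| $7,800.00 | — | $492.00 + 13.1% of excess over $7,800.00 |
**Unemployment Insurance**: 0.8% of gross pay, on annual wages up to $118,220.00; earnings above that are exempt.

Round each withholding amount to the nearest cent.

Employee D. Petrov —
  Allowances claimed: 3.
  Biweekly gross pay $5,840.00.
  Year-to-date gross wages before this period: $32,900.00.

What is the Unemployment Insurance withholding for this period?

Unemployment Insurance: 0.8% × $5,840.00 = $46.72

$46.72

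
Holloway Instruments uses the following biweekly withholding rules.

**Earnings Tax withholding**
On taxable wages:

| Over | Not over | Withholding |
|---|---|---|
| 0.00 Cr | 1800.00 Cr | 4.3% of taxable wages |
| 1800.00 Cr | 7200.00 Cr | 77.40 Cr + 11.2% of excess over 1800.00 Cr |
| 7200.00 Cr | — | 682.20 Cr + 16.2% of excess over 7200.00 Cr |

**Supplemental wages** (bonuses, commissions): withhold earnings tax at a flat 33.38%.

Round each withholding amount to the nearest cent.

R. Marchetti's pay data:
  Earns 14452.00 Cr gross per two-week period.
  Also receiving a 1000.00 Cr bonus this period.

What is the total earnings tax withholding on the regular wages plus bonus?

Earnings Tax: taxable = 14452.00 Cr
  682.20 Cr + 16.2% × (14452.00 Cr − 7200.00 Cr) = 682.20 Cr + 16.2% × 7252.00 Cr = 1857.02 Cr
Supplemental (33.38% flat on bonus): 33.38% × 1000.00 Cr = 333.80 Cr
Total earnings tax: 1857.02 Cr + 333.80 Cr = 2190.82 Cr

2190.82 Cr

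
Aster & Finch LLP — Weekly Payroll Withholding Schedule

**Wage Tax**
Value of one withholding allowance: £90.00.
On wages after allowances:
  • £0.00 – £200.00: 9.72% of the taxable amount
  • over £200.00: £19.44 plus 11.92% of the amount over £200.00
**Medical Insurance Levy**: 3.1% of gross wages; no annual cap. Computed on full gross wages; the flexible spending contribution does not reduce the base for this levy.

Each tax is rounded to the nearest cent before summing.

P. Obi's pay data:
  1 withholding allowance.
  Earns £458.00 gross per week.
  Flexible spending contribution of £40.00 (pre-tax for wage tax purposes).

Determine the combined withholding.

Wage Tax: taxable = £458.00 − £40.00 − 1×£90.00 = £328.00
  £19.44 + 11.92% × (£328.00 − £200.00) = £19.44 + 11.92% × £128.00 = £34.70
Medical Insurance Levy: 3.1% × £458.00 = £14.20
Total: £34.70 + £14.20 = £48.90

£48.90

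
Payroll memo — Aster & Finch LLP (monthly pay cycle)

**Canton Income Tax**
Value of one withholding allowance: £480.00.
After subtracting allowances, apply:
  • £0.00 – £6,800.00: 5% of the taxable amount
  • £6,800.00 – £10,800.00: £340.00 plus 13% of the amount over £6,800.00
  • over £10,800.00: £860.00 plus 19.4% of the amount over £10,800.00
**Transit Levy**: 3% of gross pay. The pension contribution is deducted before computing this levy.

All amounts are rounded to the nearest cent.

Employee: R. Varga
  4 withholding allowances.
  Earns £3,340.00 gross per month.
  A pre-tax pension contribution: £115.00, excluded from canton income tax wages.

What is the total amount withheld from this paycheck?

Canton Income Tax: taxable = £3,340.00 − £115.00 − 4×£480.00 = £1,305.00
  5% × £1,305.00 = £65.25
Transit Levy: 3% × £3,225.00 = £96.75
Total: £65.25 + £96.75 = £162.00

£162.00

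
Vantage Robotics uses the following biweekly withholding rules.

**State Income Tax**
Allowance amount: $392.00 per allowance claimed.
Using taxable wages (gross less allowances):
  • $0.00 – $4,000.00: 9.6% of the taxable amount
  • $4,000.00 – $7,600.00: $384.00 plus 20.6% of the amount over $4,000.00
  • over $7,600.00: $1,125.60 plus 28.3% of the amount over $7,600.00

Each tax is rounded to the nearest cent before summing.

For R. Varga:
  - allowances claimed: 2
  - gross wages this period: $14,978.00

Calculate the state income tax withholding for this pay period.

State Income Tax: taxable = $14,978.00 − 2×$392.00 = $14,194.00
  $1,125.60 + 28.3% × ($14,194.00 − $7,600.00) = $1,125.60 + 28.3% × $6,594.00 = $2,991.70

$2,991.70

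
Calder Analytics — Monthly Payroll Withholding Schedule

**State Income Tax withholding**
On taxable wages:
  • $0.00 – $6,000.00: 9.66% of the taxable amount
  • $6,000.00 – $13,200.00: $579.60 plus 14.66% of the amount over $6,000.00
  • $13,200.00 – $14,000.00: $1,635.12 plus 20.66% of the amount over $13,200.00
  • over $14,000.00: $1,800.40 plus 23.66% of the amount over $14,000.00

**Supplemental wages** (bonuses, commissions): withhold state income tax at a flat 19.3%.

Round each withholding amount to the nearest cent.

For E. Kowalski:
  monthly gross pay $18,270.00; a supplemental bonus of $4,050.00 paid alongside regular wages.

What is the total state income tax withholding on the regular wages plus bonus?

State Income Tax: taxable = $18,270.00
  $1,800.40 + 23.66% × ($18,270.00 − $14,000.00) = $1,800.40 + 23.66% × $4,270.00 = $2,810.68
Supplemental (19.3% flat on bonus): 19.3% × $4,050.00 = $781.65
Total state income tax: $2,810.68 + $781.65 = $3,592.33

$3,592.33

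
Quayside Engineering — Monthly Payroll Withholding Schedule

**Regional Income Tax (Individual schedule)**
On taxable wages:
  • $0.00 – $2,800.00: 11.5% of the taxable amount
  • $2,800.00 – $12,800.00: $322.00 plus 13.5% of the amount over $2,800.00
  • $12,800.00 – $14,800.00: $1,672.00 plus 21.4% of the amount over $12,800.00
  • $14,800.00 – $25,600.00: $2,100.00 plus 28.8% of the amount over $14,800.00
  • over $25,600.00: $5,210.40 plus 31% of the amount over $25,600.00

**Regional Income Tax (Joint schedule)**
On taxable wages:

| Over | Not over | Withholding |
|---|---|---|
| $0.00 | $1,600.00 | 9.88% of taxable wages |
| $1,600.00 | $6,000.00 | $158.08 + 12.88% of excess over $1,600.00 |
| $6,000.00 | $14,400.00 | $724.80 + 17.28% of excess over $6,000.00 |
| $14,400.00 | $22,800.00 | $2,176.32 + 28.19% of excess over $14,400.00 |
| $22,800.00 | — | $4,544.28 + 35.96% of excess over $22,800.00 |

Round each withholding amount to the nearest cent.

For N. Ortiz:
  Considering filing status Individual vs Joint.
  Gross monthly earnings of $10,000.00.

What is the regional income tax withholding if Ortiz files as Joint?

Regional Income Tax (Joint): taxable = $10,000.00
  $724.80 + 17.28% × ($10,000.00 − $6,000.00) = $724.80 + 17.28% × $4,000.00 = $1,416.00

$1,416.00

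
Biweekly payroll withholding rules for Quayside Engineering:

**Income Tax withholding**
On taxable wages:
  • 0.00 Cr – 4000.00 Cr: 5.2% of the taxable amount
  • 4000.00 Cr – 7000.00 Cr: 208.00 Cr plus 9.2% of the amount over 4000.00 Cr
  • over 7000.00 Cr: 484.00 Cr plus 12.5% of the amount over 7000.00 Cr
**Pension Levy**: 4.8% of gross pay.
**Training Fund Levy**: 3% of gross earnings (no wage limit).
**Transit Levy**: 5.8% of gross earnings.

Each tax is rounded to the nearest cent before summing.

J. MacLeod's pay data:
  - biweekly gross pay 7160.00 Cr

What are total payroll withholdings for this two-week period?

Income Tax: taxable = 7160.00 Cr
  484.00 Cr + 12.5% × (7160.00 Cr − 7000.00 Cr) = 484.00 Cr + 12.5% × 160.00 Cr = 504.00 Cr
Pension Levy: 4.8% × 7160.00 Cr = 343.68 Cr
Training Fund Levy: 3% × 7160.00 Cr = 214.80 Cr
Transit Levy: 5.8% × 7160.00 Cr = 415.28 Cr
Total: 504.00 Cr + 343.68 Cr + 214.80 Cr + 415.28 Cr = 1477.76 Cr

1477.76 Cr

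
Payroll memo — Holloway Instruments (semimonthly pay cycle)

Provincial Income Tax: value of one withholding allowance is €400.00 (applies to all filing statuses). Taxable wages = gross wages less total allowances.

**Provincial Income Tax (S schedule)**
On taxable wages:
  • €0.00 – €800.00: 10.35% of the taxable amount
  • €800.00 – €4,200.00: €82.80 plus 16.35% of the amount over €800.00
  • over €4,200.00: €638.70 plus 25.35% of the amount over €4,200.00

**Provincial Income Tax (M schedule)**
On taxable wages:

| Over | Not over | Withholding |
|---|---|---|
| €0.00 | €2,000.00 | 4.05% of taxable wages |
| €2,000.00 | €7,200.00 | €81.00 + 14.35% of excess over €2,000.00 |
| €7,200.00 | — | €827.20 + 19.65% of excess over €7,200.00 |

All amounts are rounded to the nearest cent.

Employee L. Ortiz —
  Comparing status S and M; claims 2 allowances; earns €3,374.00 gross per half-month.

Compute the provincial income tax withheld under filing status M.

Provincial Income Tax (M): taxable = €3,374.00 − 2×€400.00 = €2,574.00
  €81.00 + 14.35% × (€2,574.00 − €2,000.00) = €81.00 + 14.35% × €574.00 = €163.37

€163.37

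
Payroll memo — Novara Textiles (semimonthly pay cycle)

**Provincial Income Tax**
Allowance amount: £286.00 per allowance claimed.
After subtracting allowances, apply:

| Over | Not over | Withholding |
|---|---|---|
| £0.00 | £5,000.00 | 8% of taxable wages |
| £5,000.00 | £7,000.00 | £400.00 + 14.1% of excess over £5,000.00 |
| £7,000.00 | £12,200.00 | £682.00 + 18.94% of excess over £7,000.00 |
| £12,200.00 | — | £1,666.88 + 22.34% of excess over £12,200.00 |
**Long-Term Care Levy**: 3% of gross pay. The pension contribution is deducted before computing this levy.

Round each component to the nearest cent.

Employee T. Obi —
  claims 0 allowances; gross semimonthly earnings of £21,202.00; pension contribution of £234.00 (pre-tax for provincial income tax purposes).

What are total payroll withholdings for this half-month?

£4,254.69

Provincial Income Tax: taxable = £21,202.00 − £234.00 = £20,968.00
  £1,666.88 + 22.34% × (£20,968.00 − £12,200.00) = £1,666.88 + 22.34% × £8,768.00 = £3,625.65
Long-Term Care Levy: 3% × £20,968.00 = £629.04
Total: £3,625.65 + £629.04 = £4,254.69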